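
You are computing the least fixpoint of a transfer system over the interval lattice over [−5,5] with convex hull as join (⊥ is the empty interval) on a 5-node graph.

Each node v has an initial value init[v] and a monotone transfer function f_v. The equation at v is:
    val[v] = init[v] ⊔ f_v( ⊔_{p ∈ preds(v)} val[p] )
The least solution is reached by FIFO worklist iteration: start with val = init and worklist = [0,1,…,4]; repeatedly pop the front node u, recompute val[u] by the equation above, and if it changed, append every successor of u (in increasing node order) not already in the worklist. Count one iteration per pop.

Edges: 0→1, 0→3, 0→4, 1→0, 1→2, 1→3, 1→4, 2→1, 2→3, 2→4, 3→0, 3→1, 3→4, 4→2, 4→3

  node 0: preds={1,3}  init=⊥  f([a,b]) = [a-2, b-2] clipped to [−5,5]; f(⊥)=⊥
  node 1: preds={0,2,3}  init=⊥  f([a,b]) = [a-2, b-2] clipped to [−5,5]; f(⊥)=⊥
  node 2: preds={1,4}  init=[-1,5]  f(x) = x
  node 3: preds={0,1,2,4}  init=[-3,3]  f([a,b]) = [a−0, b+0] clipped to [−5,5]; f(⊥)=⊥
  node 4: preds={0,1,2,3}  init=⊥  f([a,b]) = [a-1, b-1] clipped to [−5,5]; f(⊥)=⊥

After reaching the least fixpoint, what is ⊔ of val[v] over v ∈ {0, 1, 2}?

[-5,5]

Trace (10 dequeues):
  [1] u=0 | in [-3,3] | out [-5,1] | prev ⊥ | push {}
  [2] u=1 | in [-5,5] | out [-5,3] | prev ⊥ | push {0}
  [3] u=2 | in [-5,3] | out [-5,5] | prev [-1,5] | push {1}
  [4] u=3 | in [-5,5] | out [-5,5] | prev [-3,3] | push {}
  [5] u=4 | in [-5,5] | out [-5,4] | prev ⊥ | push {2,3}
  [6] u=0 | in [-5,5] | out [-5,3] | prev [-5,1] | push {4}
  [7] u=1 | in [-5,5] | out [-5,3] | ==
  [8] u=2 | in [-5,4] | out [-5,5] | ==
  [9] u=3 | in [-5,5] | out [-5,5] | ==
  [10] u=4 | in [-5,5] | out [-5,4] | ==

Converged values:
  [0] [-5,3]
  [1] [-5,3]
  [2] [-5,5]
  [3] [-5,5]
  [4] [-5,4]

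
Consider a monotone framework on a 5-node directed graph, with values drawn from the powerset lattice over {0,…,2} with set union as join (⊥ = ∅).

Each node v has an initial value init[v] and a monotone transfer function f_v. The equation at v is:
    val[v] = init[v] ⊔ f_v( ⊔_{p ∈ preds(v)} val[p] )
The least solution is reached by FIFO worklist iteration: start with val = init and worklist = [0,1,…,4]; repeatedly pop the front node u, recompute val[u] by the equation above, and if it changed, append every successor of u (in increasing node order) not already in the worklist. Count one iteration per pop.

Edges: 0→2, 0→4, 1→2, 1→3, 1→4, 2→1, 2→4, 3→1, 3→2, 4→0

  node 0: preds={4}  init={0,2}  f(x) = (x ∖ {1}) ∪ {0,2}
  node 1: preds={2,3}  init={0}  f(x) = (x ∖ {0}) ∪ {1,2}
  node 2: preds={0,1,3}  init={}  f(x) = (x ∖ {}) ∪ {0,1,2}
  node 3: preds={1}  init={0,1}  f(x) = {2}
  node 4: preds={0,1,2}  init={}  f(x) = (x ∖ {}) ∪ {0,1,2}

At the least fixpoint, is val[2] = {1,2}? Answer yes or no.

Iteration log — 8 steps:
  step 1. node 0  ⊔preds={}  new={0,2}  stable
  step 2. node 1  ⊔preds={0,1}  new={0,1,2}  old={0}  +wl: 
  step 3. node 2  ⊔preds={0,1,2}  new={0,1,2}  old={}  +wl: 1
  step 4. node 3  ⊔preds={0,1,2}  new={0,1,2}  old={0,1}  +wl: 2
  step 5. node 4  ⊔preds={0,1,2}  new={0,1,2}  old={}  +wl: 0
  step 6. node 1  ⊔preds={0,1,2}  new={0,1,2}  stable
  step 7. node 2  ⊔preds={0,1,2}  new={0,1,2}  stable
  step 8. node 0  ⊔preds={0,1,2}  new={0,2}  stable

Least fixpoint reached:
  node 0: {0,2}
  node 1: {0,1,2}
  node 2: {0,1,2}
  node 3: {0,1,2}
  node 4: {0,1,2}

no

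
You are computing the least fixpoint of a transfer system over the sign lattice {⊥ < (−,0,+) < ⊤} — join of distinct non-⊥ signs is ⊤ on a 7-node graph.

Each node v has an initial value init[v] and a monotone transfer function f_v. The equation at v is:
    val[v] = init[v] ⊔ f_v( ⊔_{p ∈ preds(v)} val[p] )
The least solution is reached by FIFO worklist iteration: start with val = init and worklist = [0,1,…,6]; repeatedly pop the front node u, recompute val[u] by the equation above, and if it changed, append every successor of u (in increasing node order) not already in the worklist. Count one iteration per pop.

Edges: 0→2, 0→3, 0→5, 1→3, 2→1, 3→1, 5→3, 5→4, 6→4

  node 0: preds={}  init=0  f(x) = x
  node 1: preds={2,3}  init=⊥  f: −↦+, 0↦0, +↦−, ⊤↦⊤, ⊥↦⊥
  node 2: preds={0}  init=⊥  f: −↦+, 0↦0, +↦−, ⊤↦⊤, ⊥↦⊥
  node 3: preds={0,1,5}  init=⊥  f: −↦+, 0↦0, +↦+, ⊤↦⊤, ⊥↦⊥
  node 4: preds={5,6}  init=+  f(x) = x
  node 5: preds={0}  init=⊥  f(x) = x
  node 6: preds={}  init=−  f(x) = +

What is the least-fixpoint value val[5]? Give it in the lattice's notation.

Trace (10 dequeues):
  [1] u=0 | in ⊥ | out 0 | ==
  [2] u=1 | in ⊥ | out ⊥ | ==
  [3] u=2 | in 0 | out 0 | prev ⊥ | push {1}
  [4] u=3 | in 0 | out 0 | prev ⊥ | push {}
  [5] u=4 | in − | out ⊤ | prev + | push {}
  [6] u=5 | in 0 | out 0 | prev ⊥ | push {3,4}
  [7] u=6 | in ⊥ | out ⊤ | prev − | push {}
  [8] u=1 | in 0 | out 0 | prev ⊥ | push {}
  [9] u=3 | in 0 | out 0 | ==
  [10] u=4 | in ⊤ | out ⊤ | ==

Converged values:
  [0] 0
  [1] 0
  [2] 0
  [3] 0
  [4] ⊤
  [5] 0
  [6] ⊤

0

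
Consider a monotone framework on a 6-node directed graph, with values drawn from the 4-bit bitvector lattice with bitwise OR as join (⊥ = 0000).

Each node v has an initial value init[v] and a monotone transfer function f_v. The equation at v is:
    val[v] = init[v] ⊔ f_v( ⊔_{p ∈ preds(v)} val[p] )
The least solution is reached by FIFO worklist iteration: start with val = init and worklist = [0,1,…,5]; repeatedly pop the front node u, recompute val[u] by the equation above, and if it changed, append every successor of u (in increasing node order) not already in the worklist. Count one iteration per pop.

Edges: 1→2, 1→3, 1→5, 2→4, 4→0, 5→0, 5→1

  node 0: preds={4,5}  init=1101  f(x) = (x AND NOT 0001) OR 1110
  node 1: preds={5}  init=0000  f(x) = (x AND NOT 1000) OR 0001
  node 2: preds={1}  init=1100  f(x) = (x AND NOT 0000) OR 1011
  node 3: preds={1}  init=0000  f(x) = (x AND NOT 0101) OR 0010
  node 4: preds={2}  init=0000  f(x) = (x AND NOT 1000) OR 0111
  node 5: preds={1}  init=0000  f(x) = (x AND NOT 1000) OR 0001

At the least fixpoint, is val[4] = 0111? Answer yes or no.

yes

Iteration log — 8 steps:
  step 1. node 0  ⊔preds=0000  new=1111  old=1101  +wl: 
  step 2. node 1  ⊔preds=0000  new=0001  old=0000  +wl: 
  step 3. node 2  ⊔preds=0001  new=1111  old=1100  +wl: 
  step 4. node 3  ⊔preds=0001  new=0010  old=0000  +wl: 
  step 5. node 4  ⊔preds=1111  new=0111  old=0000  +wl: 0
  step 6. node 5  ⊔preds=0001  new=0001  old=0000  +wl: 1
  step 7. node 0  ⊔preds=0111  new=1111  stable
  step 8. node 1  ⊔preds=0001  new=0001  stable

Least fixpoint reached:
  node 0: 1111
  node 1: 0001
  node 2: 1111
  node 3: 0010
  node 4: 0111
  node 5: 0001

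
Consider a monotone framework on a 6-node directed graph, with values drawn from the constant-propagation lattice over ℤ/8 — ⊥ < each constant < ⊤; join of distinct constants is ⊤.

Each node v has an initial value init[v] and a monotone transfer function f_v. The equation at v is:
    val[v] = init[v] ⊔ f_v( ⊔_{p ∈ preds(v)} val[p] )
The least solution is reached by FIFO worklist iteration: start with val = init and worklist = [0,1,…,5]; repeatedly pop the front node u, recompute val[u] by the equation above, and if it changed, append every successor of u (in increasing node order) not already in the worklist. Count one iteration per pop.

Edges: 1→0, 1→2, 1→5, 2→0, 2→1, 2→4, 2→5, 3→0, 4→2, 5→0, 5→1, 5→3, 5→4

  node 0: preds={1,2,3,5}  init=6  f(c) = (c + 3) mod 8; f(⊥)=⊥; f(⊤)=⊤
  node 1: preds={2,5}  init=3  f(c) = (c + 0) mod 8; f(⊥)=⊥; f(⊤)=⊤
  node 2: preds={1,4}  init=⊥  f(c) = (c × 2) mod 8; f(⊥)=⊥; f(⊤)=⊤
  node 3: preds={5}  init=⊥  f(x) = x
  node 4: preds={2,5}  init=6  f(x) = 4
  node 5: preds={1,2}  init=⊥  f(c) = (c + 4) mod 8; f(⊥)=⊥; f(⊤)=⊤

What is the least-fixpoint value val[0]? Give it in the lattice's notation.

Worklist (13 pops):
  #1 pop 0: in=3 → 6 (no change)
  #2 pop 1: in=⊥ → 3 (no change)
  #3 pop 2: in=⊤ → ⊤ (was ⊥); enqueue [0,1]
  #4 pop 3: in=⊥ → ⊥ (no change)
  #5 pop 4: in=⊤ → ⊤ (was 6); enqueue [2]
  #6 pop 5: in=⊤ → ⊤ (was ⊥); enqueue [3,4]
  #7 pop 0: in=⊤ → ⊤ (was 6); enqueue []
  #8 pop 1: in=⊤ → ⊤ (was 3); enqueue [0,5]
  #9 pop 2: in=⊤ → ⊤ (no change)
  #10 pop 3: in=⊤ → ⊤ (was ⊥); enqueue []
  #11 pop 4: in=⊤ → ⊤ (no change)
  #12 pop 0: in=⊤ → ⊤ (no change)
  #13 pop 5: in=⊤ → ⊤ (no change)

Fixpoint:
  val[0] = ⊤
  val[1] = ⊤
  val[2] = ⊤
  val[3] = ⊤
  val[4] = ⊤
  val[5] = ⊤

⊤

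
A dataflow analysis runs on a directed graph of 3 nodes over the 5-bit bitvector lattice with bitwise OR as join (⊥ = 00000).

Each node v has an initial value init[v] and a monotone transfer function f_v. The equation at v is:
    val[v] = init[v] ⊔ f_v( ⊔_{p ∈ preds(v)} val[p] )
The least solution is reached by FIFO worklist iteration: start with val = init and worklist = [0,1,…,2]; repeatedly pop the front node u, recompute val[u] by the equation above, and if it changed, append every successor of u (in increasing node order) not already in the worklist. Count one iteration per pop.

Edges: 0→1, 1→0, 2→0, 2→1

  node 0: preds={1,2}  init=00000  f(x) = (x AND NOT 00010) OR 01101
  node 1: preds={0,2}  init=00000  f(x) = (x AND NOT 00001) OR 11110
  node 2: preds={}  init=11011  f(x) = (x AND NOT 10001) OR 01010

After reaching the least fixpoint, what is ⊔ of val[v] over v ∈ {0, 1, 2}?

11111

Iteration log — 4 steps:
  step 1. node 0  ⊔preds=11011  new=11101  old=00000  +wl: 
  step 2. node 1  ⊔preds=11111  new=11110  old=00000  +wl: 0
  step 3. node 2  ⊔preds=00000  new=11011  stable
  step 4. node 0  ⊔preds=11111  new=11101  stable

Least fixpoint reached:
  node 0: 11101
  node 1: 11110
  node 2: 11011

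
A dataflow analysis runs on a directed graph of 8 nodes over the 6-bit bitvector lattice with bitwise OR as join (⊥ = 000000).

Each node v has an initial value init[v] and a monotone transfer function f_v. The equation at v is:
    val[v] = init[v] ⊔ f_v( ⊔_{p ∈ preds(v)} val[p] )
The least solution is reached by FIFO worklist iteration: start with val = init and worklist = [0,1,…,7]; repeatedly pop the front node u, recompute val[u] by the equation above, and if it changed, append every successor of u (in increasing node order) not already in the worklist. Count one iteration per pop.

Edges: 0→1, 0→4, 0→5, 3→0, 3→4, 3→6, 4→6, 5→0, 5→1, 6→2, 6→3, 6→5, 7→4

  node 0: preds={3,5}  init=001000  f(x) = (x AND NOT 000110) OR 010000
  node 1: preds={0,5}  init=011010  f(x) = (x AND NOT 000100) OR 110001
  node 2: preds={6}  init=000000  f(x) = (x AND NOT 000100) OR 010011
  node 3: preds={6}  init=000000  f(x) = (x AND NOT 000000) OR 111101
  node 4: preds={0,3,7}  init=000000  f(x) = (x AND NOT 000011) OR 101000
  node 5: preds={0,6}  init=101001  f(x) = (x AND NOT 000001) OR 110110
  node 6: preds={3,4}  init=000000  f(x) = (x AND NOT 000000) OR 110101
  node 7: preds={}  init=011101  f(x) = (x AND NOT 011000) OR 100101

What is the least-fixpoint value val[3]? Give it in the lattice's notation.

111101

Trace (14 dequeues):
  [1] u=0 | in 101001 | out 111001 | prev 001000 | push {}
  [2] u=1 | in 111001 | out 111011 | prev 011010 | push {}
  [3] u=2 | in 000000 | out 010011 | prev 000000 | push {}
  [4] u=3 | in 000000 | out 111101 | prev 000000 | push {0}
  [5] u=4 | in 111101 | out 111100 | prev 000000 | push {}
  [6] u=5 | in 111001 | out 111111 | prev 101001 | push {1}
  [7] u=6 | in 111101 | out 111101 | prev 000000 | push {2,3,5}
  [8] u=7 | in 000000 | out 111101 | prev 011101 | push {4}
  [9] u=0 | in 111111 | out 111001 | ==
  [10] u=1 | in 111111 | out 111011 | ==
  [11] u=2 | in 111101 | out 111011 | prev 010011 | push {}
  [12] u=3 | in 111101 | out 111101 | ==
  [13] u=5 | in 111101 | out 111111 | ==
  [14] u=4 | in 111101 | out 111100 | ==

Converged values:
  [0] 111001
  [1] 111011
  [2] 111011
  [3] 111101
  [4] 111100
  [5] 111111
  [6] 111101
  [7] 111101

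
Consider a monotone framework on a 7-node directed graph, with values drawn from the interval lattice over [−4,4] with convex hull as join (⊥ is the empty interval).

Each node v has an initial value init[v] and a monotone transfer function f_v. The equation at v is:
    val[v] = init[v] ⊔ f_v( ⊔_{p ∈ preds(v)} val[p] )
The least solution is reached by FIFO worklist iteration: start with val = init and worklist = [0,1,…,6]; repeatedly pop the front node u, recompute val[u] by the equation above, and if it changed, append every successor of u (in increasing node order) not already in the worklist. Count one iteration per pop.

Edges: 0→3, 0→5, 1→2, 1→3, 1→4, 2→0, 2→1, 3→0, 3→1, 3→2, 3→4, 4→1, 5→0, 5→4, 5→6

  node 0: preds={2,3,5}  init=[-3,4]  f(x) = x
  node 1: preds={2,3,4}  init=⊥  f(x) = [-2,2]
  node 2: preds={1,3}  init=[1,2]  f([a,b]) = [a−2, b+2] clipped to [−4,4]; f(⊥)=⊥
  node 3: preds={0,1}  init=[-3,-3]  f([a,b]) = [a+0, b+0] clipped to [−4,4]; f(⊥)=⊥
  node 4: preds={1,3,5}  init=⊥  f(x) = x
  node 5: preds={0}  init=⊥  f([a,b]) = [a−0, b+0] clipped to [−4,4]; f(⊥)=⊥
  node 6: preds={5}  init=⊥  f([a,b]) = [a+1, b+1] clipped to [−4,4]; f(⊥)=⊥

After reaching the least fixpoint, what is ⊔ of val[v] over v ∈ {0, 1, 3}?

Iteration log — 19 steps:
  step 1. node 0  ⊔preds=[-3,2]  new=[-3,4]  stable
  step 2. node 1  ⊔preds=[-3,2]  new=[-2,2]  old=⊥  +wl: 
  step 3. node 2  ⊔preds=[-3,2]  new=[-4,4]  old=[1,2]  +wl: 0,1
  step 4. node 3  ⊔preds=[-3,4]  new=[-3,4]  old=[-3,-3]  +wl: 2
  step 5. node 4  ⊔preds=[-3,4]  new=[-3,4]  old=⊥  +wl: 
  step 6. node 5  ⊔preds=[-3,4]  new=[-3,4]  old=⊥  +wl: 4
  step 7. node 6  ⊔preds=[-3,4]  new=[-2,4]  old=⊥  +wl: 
  step 8. node 0  ⊔preds=[-4,4]  new=[-4,4]  old=[-3,4]  +wl: 3,5
  step 9. node 1  ⊔preds=[-4,4]  new=[-2,2]  stable
  step 10. node 2  ⊔preds=[-3,4]  new=[-4,4]  stable
  step 11. node 4  ⊔preds=[-3,4]  new=[-3,4]  stable
  step 12. node 3  ⊔preds=[-4,4]  new=[-4,4]  old=[-3,4]  +wl: 0,1,2,4
  step 13. node 5  ⊔preds=[-4,4]  new=[-4,4]  old=[-3,4]  +wl: 6
  step 14. node 0  ⊔preds=[-4,4]  new=[-4,4]  stable
  step 15. node 1  ⊔preds=[-4,4]  new=[-2,2]  stable
  step 16. node 2  ⊔preds=[-4,4]  new=[-4,4]  stable
  step 17. node 4  ⊔preds=[-4,4]  new=[-4,4]  old=[-3,4]  +wl: 1
  step 18. node 6  ⊔preds=[-4,4]  new=[-3,4]  old=[-2,4]  +wl: 
  step 19. node 1  ⊔preds=[-4,4]  new=[-2,2]  stable

Least fixpoint reached:
  node 0: [-4,4]
  node 1: [-2,2]
  node 2: [-4,4]
  node 3: [-4,4]
  node 4: [-4,4]
  node 5: [-4,4]
  node 6: [-3,4]

[-4,4]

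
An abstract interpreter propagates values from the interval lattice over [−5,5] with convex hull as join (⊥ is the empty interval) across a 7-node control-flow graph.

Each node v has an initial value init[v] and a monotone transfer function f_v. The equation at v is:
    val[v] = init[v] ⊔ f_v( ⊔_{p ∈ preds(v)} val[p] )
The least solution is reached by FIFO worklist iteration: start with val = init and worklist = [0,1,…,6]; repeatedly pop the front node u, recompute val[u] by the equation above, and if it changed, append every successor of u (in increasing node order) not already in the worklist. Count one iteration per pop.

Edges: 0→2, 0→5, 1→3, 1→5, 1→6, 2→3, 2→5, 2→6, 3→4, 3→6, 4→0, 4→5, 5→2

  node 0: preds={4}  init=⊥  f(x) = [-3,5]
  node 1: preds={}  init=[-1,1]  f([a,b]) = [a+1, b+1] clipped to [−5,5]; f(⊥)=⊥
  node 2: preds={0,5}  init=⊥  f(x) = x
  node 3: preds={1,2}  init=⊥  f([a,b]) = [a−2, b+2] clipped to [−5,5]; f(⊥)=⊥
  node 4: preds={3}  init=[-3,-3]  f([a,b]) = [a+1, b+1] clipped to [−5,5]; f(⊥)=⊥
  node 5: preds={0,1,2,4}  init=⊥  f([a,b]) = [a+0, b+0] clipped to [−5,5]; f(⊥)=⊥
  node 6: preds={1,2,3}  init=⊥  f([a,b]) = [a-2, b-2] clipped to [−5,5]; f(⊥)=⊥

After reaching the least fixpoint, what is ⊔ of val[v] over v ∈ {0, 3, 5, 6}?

Trace (12 dequeues):
  [1] u=0 | in [-3,-3] | out [-3,5] | prev ⊥ | push {}
  [2] u=1 | in ⊥ | out [-1,1] | ==
  [3] u=2 | in [-3,5] | out [-3,5] | prev ⊥ | push {}
  [4] u=3 | in [-3,5] | out [-5,5] | prev ⊥ | push {}
  [5] u=4 | in [-5,5] | out [-4,5] | prev [-3,-3] | push {0}
  [6] u=5 | in [-4,5] | out [-4,5] | prev ⊥ | push {2}
  [7] u=6 | in [-5,5] | out [-5,3] | prev ⊥ | push {}
  [8] u=0 | in [-4,5] | out [-3,5] | ==
  [9] u=2 | in [-4,5] | out [-4,5] | prev [-3,5] | push {3,5,6}
  [10] u=3 | in [-4,5] | out [-5,5] | ==
  [11] u=5 | in [-4,5] | out [-4,5] | ==
  [12] u=6 | in [-5,5] | out [-5,3] | ==

Converged values:
  [0] [-3,5]
  [1] [-1,1]
  [2] [-4,5]
  [3] [-5,5]
  [4] [-4,5]
  [5] [-4,5]
  [6] [-5,3]

[-5,5]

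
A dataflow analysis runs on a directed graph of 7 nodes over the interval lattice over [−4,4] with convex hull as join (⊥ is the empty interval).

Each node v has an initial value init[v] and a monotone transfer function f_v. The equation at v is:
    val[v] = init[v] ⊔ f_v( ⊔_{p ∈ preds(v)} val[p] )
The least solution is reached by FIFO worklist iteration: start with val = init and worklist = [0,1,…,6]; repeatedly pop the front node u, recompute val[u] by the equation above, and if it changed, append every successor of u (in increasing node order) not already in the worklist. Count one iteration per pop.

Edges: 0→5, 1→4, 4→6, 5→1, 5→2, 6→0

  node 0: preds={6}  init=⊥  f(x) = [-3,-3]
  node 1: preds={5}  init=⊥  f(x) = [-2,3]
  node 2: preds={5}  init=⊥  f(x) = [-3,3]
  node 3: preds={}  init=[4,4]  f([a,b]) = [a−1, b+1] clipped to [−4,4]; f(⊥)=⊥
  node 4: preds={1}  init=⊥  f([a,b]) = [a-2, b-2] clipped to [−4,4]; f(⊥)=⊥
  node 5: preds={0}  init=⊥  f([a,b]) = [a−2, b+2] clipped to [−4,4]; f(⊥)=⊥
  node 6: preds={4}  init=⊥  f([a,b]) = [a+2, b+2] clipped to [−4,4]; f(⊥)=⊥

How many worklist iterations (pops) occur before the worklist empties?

Trace (10 dequeues):
  [1] u=0 | in ⊥ | out [-3,-3] | prev ⊥ | push {}
  [2] u=1 | in ⊥ | out [-2,3] | prev ⊥ | push {}
  [3] u=2 | in ⊥ | out [-3,3] | prev ⊥ | push {}
  [4] u=3 | in ⊥ | out [4,4] | ==
  [5] u=4 | in [-2,3] | out [-4,1] | prev ⊥ | push {}
  [6] u=5 | in [-3,-3] | out [-4,-1] | prev ⊥ | push {1,2}
  [7] u=6 | in [-4,1] | out [-2,3] | prev ⊥ | push {0}
  [8] u=1 | in [-4,-1] | out [-2,3] | ==
  [9] u=2 | in [-4,-1] | out [-3,3] | ==
  [10] u=0 | in [-2,3] | out [-3,-3] | ==

Converged values:
  [0] [-3,-3]
  [1] [-2,3]
  [2] [-3,3]
  [3] [4,4]
  [4] [-4,1]
  [5] [-4,-1]
  [6] [-2,3]

10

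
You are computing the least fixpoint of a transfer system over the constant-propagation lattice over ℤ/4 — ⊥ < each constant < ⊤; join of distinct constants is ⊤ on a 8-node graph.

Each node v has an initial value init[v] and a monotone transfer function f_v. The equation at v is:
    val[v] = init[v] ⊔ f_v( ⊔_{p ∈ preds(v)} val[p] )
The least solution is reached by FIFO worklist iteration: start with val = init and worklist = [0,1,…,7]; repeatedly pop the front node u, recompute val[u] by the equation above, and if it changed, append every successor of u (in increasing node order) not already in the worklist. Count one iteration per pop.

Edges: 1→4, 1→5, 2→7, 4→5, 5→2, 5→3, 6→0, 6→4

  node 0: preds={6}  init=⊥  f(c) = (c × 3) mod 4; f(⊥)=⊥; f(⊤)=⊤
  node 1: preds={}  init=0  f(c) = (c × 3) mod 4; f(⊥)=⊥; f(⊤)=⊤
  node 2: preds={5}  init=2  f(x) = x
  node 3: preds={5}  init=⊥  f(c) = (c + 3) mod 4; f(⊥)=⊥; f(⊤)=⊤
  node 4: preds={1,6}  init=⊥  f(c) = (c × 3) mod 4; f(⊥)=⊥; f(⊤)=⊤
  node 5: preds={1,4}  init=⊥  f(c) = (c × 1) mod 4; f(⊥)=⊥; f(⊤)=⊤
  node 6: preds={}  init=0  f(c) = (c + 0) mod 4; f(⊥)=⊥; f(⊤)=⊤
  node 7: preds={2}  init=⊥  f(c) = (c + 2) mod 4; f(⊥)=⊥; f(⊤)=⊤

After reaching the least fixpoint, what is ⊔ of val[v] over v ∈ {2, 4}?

⊤

Trace (11 dequeues):
  [1] u=0 | in 0 | out 0 | prev ⊥ | push {}
  [2] u=1 | in ⊥ | out 0 | ==
  [3] u=2 | in ⊥ | out 2 | ==
  [4] u=3 | in ⊥ | out ⊥ | ==
  [5] u=4 | in 0 | out 0 | prev ⊥ | push {}
  [6] u=5 | in 0 | out 0 | prev ⊥ | push {2,3}
  [7] u=6 | in ⊥ | out 0 | ==
  [8] u=7 | in 2 | out 0 | prev ⊥ | push {}
  [9] u=2 | in 0 | out ⊤ | prev 2 | push {7}
  [10] u=3 | in 0 | out 3 | prev ⊥ | push {}
  [11] u=7 | in ⊤ | out ⊤ | prev 0 | push {}

Converged values:
  [0] 0
  [1] 0
  [2] ⊤
  [3] 3
  [4] 0
  [5] 0
  [6] 0
  [7] ⊤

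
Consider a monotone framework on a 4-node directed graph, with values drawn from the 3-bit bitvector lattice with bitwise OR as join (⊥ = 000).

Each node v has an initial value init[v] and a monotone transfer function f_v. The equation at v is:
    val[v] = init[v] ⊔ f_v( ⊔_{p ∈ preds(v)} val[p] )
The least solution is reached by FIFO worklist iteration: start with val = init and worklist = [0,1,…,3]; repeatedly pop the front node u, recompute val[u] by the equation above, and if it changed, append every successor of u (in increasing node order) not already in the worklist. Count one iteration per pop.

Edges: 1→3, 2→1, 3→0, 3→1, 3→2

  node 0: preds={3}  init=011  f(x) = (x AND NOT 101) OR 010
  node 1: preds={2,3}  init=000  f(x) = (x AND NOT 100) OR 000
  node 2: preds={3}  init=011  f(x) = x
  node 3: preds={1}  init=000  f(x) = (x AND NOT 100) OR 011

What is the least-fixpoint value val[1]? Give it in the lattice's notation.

011

Worklist (7 pops):
  #1 pop 0: in=000 → 011 (no change)
  #2 pop 1: in=011 → 011 (was 000); enqueue []
  #3 pop 2: in=000 → 011 (no change)
  #4 pop 3: in=011 → 011 (was 000); enqueue [0,1,2]
  #5 pop 0: in=011 → 011 (no change)
  #6 pop 1: in=011 → 011 (no change)
  #7 pop 2: in=011 → 011 (no change)

Fixpoint:
  val[0] = 011
  val[1] = 011
  val[2] = 011
  val[3] = 011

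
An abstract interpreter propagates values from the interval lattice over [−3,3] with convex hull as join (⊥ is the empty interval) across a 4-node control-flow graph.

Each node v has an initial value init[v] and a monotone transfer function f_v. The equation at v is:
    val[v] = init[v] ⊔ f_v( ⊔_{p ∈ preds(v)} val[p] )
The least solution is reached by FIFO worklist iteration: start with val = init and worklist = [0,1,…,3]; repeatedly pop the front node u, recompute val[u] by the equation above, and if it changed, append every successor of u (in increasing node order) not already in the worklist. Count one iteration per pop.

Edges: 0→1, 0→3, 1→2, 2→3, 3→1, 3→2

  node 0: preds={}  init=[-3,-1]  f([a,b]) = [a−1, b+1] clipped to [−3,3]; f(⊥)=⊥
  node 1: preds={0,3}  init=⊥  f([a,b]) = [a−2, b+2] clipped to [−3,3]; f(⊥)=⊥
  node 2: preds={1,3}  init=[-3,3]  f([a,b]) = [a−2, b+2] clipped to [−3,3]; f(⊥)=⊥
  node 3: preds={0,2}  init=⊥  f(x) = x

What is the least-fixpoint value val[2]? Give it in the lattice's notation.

Worklist (6 pops):
  #1 pop 0: in=⊥ → [-3,-1] (no change)
  #2 pop 1: in=[-3,-1] → [-3,1] (was ⊥); enqueue []
  #3 pop 2: in=[-3,1] → [-3,3] (no change)
  #4 pop 3: in=[-3,3] → [-3,3] (was ⊥); enqueue [1,2]
  #5 pop 1: in=[-3,3] → [-3,3] (was [-3,1]); enqueue []
  #6 pop 2: in=[-3,3] → [-3,3] (no change)

Fixpoint:
  val[0] = [-3,-1]
  val[1] = [-3,3]
  val[2] = [-3,3]
  val[3] = [-3,3]

[-3,3]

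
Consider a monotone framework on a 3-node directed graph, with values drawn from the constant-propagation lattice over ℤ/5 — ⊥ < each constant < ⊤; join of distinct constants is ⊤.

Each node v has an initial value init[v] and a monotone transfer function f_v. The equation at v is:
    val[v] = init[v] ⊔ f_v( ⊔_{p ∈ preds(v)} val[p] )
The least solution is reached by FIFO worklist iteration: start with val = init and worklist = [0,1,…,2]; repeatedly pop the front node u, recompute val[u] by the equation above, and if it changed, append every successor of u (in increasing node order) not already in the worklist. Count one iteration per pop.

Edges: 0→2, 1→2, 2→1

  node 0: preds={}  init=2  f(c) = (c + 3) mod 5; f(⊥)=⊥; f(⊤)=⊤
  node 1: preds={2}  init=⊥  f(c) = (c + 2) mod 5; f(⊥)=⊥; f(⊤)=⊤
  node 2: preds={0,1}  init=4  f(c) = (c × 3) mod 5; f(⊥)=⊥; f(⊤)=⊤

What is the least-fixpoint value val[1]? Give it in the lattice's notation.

⊤

Worklist (5 pops):
  #1 pop 0: in=⊥ → 2 (no change)
  #2 pop 1: in=4 → 1 (was ⊥); enqueue []
  #3 pop 2: in=⊤ → ⊤ (was 4); enqueue [1]
  #4 pop 1: in=⊤ → ⊤ (was 1); enqueue [2]
  #5 pop 2: in=⊤ → ⊤ (no change)

Fixpoint:
  val[0] = 2
  val[1] = ⊤
  val[2] = ⊤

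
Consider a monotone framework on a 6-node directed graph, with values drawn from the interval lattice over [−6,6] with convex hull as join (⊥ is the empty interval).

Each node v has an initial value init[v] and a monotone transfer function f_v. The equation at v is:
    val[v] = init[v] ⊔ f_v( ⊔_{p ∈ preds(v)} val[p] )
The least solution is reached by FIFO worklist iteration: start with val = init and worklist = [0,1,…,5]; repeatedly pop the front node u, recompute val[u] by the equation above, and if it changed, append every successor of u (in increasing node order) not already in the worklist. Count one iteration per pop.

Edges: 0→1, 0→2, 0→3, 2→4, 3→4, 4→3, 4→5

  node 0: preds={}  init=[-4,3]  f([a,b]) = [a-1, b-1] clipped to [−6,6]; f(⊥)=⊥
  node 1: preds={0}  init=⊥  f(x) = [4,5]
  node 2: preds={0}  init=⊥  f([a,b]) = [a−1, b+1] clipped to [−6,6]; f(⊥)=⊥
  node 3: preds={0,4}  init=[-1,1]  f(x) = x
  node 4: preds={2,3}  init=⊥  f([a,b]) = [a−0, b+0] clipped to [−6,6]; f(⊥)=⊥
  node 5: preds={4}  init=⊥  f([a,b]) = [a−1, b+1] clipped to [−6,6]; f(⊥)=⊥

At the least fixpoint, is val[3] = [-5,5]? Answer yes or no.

Trace (8 dequeues):
  [1] u=0 | in ⊥ | out [-4,3] | ==
  [2] u=1 | in [-4,3] | out [4,5] | prev ⊥ | push {}
  [3] u=2 | in [-4,3] | out [-5,4] | prev ⊥ | push {}
  [4] u=3 | in [-4,3] | out [-4,3] | prev [-1,1] | push {}
  [5] u=4 | in [-5,4] | out [-5,4] | prev ⊥ | push {3}
  [6] u=5 | in [-5,4] | out [-6,5] | prev ⊥ | push {}
  [7] u=3 | in [-5,4] | out [-5,4] | prev [-4,3] | push {4}
  [8] u=4 | in [-5,4] | out [-5,4] | ==

Converged values:
  [0] [-4,3]
  [1] [4,5]
  [2] [-5,4]
  [3] [-5,4]
  [4] [-5,4]
  [5] [-6,5]

no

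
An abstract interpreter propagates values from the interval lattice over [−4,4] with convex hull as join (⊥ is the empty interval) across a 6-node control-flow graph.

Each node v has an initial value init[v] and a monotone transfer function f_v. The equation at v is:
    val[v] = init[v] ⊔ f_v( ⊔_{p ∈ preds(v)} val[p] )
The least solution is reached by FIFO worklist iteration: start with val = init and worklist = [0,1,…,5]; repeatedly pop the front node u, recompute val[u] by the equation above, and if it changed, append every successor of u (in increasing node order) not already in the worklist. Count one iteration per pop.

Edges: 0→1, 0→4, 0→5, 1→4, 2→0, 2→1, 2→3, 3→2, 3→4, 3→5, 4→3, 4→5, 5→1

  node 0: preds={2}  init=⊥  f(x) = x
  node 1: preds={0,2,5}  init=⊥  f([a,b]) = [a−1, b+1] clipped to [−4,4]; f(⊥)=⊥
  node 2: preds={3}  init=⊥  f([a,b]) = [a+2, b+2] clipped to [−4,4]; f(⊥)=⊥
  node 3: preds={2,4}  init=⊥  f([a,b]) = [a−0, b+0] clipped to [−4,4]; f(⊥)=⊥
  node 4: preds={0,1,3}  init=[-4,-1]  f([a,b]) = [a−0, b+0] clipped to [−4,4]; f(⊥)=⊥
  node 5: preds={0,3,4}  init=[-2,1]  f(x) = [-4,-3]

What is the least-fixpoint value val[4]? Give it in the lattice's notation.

Trace (21 dequeues):
  [1] u=0 | in ⊥ | out ⊥ | ==
  [2] u=1 | in [-2,1] | out [-3,2] | prev ⊥ | push {}
  [3] u=2 | in ⊥ | out ⊥ | ==
  [4] u=3 | in [-4,-1] | out [-4,-1] | prev ⊥ | push {2}
  [5] u=4 | in [-4,2] | out [-4,2] | prev [-4,-1] | push {3}
  [6] u=5 | in [-4,2] | out [-4,1] | prev [-2,1] | push {1}
  [7] u=2 | in [-4,-1] | out [-2,1] | prev ⊥ | push {0}
  [8] u=3 | in [-4,2] | out [-4,2] | prev [-4,-1] | push {2,4,5}
  [9] u=1 | in [-4,1] | out [-4,2] | prev [-3,2] | push {}
  [10] u=0 | in [-2,1] | out [-2,1] | prev ⊥ | push {1}
  [11] u=2 | in [-4,2] | out [-2,4] | prev [-2,1] | push {0,3}
  [12] u=4 | in [-4,2] | out [-4,2] | ==
  [13] u=5 | in [-4,2] | out [-4,1] | ==
  [14] u=1 | in [-4,4] | out [-4,4] | prev [-4,2] | push {4}
  [15] u=0 | in [-2,4] | out [-2,4] | prev [-2,1] | push {1,5}
  [16] u=3 | in [-4,4] | out [-4,4] | prev [-4,2] | push {2}
  [17] u=4 | in [-4,4] | out [-4,4] | prev [-4,2] | push {3}
  [18] u=1 | in [-4,4] | out [-4,4] | ==
  [19] u=5 | in [-4,4] | out [-4,1] | ==
  [20] u=2 | in [-4,4] | out [-2,4] | ==
  [21] u=3 | in [-4,4] | out [-4,4] | ==

Converged values:
  [0] [-2,4]
  [1] [-4,4]
  [2] [-2,4]
  [3] [-4,4]
  [4] [-4,4]
  [5] [-4,1]

[-4,4]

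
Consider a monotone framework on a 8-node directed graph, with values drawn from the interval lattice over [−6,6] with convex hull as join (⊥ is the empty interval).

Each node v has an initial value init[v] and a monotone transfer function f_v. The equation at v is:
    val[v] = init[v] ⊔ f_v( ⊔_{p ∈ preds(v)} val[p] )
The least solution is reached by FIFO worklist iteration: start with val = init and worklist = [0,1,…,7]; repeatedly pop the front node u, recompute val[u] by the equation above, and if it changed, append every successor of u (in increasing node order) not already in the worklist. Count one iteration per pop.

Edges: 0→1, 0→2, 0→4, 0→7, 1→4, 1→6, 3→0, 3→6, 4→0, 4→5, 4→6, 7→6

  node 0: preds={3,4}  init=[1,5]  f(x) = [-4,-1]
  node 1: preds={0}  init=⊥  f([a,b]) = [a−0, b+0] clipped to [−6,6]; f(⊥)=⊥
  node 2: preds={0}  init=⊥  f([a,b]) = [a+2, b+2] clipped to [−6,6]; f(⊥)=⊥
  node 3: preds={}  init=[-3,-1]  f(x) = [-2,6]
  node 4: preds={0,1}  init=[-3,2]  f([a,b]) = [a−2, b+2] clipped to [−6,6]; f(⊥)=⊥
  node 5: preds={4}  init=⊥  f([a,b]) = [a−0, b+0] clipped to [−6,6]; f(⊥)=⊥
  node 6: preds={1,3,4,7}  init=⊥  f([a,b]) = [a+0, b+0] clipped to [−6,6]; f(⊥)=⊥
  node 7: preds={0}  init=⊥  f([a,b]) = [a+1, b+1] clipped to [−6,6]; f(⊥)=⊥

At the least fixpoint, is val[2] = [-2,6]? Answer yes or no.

Worklist (10 pops):
  #1 pop 0: in=[-3,2] → [-4,5] (was [1,5]); enqueue []
  #2 pop 1: in=[-4,5] → [-4,5] (was ⊥); enqueue []
  #3 pop 2: in=[-4,5] → [-2,6] (was ⊥); enqueue []
  #4 pop 3: in=⊥ → [-3,6] (was [-3,-1]); enqueue [0]
  #5 pop 4: in=[-4,5] → [-6,6] (was [-3,2]); enqueue []
  #6 pop 5: in=[-6,6] → [-6,6] (was ⊥); enqueue []
  #7 pop 6: in=[-6,6] → [-6,6] (was ⊥); enqueue []
  #8 pop 7: in=[-4,5] → [-3,6] (was ⊥); enqueue [6]
  #9 pop 0: in=[-6,6] → [-4,5] (no change)
  #10 pop 6: in=[-6,6] → [-6,6] (no change)

Fixpoint:
  val[0] = [-4,5]
  val[1] = [-4,5]
  val[2] = [-2,6]
  val[3] = [-3,6]
  val[4] = [-6,6]
  val[5] = [-6,6]
  val[6] = [-6,6]
  val[7] = [-3,6]

yes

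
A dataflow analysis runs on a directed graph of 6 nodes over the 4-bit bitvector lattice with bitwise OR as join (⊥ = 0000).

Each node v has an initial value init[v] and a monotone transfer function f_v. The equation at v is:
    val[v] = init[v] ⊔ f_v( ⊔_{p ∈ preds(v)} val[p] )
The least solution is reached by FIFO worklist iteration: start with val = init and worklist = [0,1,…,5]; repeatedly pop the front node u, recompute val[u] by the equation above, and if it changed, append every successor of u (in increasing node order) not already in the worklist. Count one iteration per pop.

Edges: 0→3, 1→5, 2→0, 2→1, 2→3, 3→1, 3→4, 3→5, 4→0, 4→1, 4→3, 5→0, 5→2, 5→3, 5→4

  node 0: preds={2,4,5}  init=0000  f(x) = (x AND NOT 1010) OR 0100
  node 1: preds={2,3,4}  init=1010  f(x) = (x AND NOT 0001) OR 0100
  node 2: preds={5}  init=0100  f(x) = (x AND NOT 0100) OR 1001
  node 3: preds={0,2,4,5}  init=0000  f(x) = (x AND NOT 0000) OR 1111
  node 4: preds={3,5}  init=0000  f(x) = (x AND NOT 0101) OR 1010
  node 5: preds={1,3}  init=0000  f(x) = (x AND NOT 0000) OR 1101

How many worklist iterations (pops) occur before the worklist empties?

Trace (14 dequeues):
  [1] u=0 | in 0100 | out 0100 | prev 0000 | push {}
  [2] u=1 | in 0100 | out 1110 | prev 1010 | push {}
  [3] u=2 | in 0000 | out 1101 | prev 0100 | push {0,1}
  [4] u=3 | in 1101 | out 1111 | prev 0000 | push {}
  [5] u=4 | in 1111 | out 1010 | prev 0000 | push {3}
  [6] u=5 | in 1111 | out 1111 | prev 0000 | push {2,4}
  [7] u=0 | in 1111 | out 0101 | prev 0100 | push {}
  [8] u=1 | in 1111 | out 1110 | ==
  [9] u=3 | in 1111 | out 1111 | ==
  [10] u=2 | in 1111 | out 1111 | prev 1101 | push {0,1,3}
  [11] u=4 | in 1111 | out 1010 | ==
  [12] u=0 | in 1111 | out 0101 | ==
  [13] u=1 | in 1111 | out 1110 | ==
  [14] u=3 | in 1111 | out 1111 | ==

Converged values:
  [0] 0101
  [1] 1110
  [2] 1111
  [3] 1111
  [4] 1010
  [5] 1111

14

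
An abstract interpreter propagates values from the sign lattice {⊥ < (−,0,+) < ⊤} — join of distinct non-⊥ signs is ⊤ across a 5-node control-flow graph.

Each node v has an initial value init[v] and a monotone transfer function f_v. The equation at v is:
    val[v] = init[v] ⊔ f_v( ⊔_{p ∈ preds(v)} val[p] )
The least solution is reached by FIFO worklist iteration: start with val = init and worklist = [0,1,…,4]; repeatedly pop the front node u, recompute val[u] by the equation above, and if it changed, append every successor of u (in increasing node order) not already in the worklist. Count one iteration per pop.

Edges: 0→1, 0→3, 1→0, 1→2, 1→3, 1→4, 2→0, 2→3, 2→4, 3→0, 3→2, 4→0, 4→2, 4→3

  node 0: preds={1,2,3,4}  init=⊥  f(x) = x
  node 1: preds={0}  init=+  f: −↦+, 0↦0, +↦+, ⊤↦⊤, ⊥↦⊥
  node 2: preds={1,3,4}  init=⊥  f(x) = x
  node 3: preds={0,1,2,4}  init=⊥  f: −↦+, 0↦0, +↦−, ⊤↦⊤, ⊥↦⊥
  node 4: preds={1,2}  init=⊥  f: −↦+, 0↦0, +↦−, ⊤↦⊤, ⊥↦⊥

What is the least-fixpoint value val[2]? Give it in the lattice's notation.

⊤

Trace (14 dequeues):
  [1] u=0 | in + | out + | prev ⊥ | push {}
  [2] u=1 | in + | out + | ==
  [3] u=2 | in + | out + | prev ⊥ | push {0}
  [4] u=3 | in + | out − | prev ⊥ | push {2}
  [5] u=4 | in + | out − | prev ⊥ | push {3}
  [6] u=0 | in ⊤ | out ⊤ | prev + | push {1}
  [7] u=2 | in ⊤ | out ⊤ | prev + | push {0,4}
  [8] u=3 | in ⊤ | out ⊤ | prev − | push {2}
  [9] u=1 | in ⊤ | out ⊤ | prev + | push {3}
  [10] u=0 | in ⊤ | out ⊤ | ==
  [11] u=4 | in ⊤ | out ⊤ | prev − | push {0}
  [12] u=2 | in ⊤ | out ⊤ | ==
  [13] u=3 | in ⊤ | out ⊤ | ==
  [14] u=0 | in ⊤ | out ⊤ | ==

Converged values:
  [0] ⊤
  [1] ⊤
  [2] ⊤
  [3] ⊤
  [4] ⊤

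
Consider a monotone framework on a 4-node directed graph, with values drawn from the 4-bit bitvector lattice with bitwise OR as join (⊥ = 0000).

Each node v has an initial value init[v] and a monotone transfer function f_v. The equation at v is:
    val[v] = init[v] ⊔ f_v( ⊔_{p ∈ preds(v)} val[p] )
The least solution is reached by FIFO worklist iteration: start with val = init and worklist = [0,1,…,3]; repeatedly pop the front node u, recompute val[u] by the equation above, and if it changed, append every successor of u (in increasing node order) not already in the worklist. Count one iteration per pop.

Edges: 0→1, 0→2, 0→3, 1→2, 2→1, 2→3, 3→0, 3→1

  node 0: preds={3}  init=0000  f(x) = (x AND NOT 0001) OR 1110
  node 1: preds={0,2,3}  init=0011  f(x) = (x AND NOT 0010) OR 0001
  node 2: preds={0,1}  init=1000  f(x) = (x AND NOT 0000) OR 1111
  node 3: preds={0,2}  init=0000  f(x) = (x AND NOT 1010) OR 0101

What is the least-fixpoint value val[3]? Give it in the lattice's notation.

0101

Trace (6 dequeues):
  [1] u=0 | in 0000 | out 1110 | prev 0000 | push {}
  [2] u=1 | in 1110 | out 1111 | prev 0011 | push {}
  [3] u=2 | in 1111 | out 1111 | prev 1000 | push {1}
  [4] u=3 | in 1111 | out 0101 | prev 0000 | push {0}
  [5] u=1 | in 1111 | out 1111 | ==
  [6] u=0 | in 0101 | out 1110 | ==

Converged values:
  [0] 1110
  [1] 1111
  [2] 1111
  [3] 0101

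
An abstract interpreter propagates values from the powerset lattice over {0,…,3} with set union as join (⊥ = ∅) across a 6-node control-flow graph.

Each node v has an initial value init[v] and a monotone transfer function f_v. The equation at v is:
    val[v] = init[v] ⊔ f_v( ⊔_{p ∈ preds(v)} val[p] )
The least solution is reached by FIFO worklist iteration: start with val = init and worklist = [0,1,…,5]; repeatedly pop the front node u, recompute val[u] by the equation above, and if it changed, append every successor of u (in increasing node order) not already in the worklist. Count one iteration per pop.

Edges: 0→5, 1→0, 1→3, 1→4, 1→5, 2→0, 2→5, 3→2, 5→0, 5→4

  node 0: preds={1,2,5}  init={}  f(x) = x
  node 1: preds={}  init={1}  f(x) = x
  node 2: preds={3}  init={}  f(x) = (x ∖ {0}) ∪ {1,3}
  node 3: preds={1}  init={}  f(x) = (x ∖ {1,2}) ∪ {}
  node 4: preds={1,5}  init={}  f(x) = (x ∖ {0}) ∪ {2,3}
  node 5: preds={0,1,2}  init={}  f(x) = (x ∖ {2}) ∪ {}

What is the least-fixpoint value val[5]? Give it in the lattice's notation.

{1,3}

Trace (9 dequeues):
  [1] u=0 | in {1} | out {1} | prev {} | push {}
  [2] u=1 | in {} | out {1} | ==
  [3] u=2 | in {} | out {1,3} | prev {} | push {0}
  [4] u=3 | in {1} | out {} | ==
  [5] u=4 | in {1} | out {1,2,3} | prev {} | push {}
  [6] u=5 | in {1,3} | out {1,3} | prev {} | push {4}
  [7] u=0 | in {1,3} | out {1,3} | prev {1} | push {5}
  [8] u=4 | in {1,3} | out {1,2,3} | ==
  [9] u=5 | in {1,3} | out {1,3} | ==

Converged values:
  [0] {1,3}
  [1] {1}
  [2] {1,3}
  [3] {}
  [4] {1,2,3}
  [5] {1,3}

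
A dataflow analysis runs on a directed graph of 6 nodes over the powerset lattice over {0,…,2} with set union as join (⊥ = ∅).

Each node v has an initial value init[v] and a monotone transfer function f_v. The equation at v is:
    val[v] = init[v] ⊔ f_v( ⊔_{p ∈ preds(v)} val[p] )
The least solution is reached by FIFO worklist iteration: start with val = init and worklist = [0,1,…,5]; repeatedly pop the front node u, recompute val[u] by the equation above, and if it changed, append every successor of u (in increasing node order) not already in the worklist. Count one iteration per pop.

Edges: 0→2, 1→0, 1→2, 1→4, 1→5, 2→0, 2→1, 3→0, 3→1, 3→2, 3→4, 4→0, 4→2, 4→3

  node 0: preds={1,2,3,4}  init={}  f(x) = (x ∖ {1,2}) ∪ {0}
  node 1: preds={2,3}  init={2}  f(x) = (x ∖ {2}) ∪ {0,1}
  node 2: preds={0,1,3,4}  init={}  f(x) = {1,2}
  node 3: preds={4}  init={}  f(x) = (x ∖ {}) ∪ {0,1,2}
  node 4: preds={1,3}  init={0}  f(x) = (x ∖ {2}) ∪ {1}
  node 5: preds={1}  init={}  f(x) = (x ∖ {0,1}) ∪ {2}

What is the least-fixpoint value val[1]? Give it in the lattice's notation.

Trace (10 dequeues):
  [1] u=0 | in {0,2} | out {0} | prev {} | push {}
  [2] u=1 | in {} | out {0,1,2} | prev {2} | push {0}
  [3] u=2 | in {0,1,2} | out {1,2} | prev {} | push {1}
  [4] u=3 | in {0} | out {0,1,2} | prev {} | push {2}
  [5] u=4 | in {0,1,2} | out {0,1} | prev {0} | push {3}
  [6] u=5 | in {0,1,2} | out {2} | prev {} | push {}
  [7] u=0 | in {0,1,2} | out {0} | ==
  [8] u=1 | in {0,1,2} | out {0,1,2} | ==
  [9] u=2 | in {0,1,2} | out {1,2} | ==
  [10] u=3 | in {0,1} | out {0,1,2} | ==

Converged values:
  [0] {0}
  [1] {0,1,2}
  [2] {1,2}
  [3] {0,1,2}
  [4] {0,1}
  [5] {2}

{0,1,2}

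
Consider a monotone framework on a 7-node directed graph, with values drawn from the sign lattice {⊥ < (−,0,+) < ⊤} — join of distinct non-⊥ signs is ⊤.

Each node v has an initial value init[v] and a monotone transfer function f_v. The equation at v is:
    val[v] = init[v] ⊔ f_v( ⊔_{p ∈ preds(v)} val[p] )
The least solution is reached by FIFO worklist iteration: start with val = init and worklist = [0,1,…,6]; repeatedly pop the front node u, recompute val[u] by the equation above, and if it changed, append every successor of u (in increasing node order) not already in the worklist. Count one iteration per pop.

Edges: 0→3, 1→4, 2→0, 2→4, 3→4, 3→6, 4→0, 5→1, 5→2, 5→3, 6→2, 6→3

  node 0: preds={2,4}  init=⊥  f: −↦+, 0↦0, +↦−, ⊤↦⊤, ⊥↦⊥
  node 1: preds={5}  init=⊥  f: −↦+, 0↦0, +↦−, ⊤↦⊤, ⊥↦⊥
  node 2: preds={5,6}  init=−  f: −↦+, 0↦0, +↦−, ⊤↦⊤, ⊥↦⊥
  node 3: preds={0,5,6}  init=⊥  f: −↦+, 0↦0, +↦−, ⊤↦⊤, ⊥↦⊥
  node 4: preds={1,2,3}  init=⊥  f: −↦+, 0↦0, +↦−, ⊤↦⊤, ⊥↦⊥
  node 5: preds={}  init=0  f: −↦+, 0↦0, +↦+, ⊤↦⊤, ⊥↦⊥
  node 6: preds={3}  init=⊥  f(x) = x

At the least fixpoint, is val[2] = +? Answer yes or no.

Trace (10 dequeues):
  [1] u=0 | in − | out + | prev ⊥ | push {}
  [2] u=1 | in 0 | out 0 | prev ⊥ | push {}
  [3] u=2 | in 0 | out ⊤ | prev − | push {0}
  [4] u=3 | in ⊤ | out ⊤ | prev ⊥ | push {}
  [5] u=4 | in ⊤ | out ⊤ | prev ⊥ | push {}
  [6] u=5 | in ⊥ | out 0 | ==
  [7] u=6 | in ⊤ | out ⊤ | prev ⊥ | push {2,3}
  [8] u=0 | in ⊤ | out ⊤ | prev + | push {}
  [9] u=2 | in ⊤ | out ⊤ | ==
  [10] u=3 | in ⊤ | out ⊤ | ==

Converged values:
  [0] ⊤
  [1] 0
  [2] ⊤
  [3] ⊤
  [4] ⊤
  [5] 0
  [6] ⊤

no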